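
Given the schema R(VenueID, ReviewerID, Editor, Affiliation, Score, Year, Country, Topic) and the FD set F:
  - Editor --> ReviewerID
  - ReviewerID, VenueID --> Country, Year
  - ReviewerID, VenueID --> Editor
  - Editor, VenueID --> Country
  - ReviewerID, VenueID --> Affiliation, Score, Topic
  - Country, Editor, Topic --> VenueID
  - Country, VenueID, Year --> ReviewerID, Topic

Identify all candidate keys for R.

{Editor, VenueID}⁺ = {Affiliation, Country, Editor, ReviewerID, Score, Topic, VenueID, Year} — all of the relation — so {Editor, VenueID} is a candidate key.
{ReviewerID, VenueID}⁺ = {Affiliation, Country, Editor, ReviewerID, Score, Topic, VenueID, Year} — all of the relation — so {ReviewerID, VenueID} is a candidate key.
{Country, Editor, Topic}⁺ = {Affiliation, Country, Editor, ReviewerID, Score, Topic, VenueID, Year} — all of the relation — so {Country, Editor, Topic} is a candidate key.
{Country, VenueID, Year}⁺ = {Affiliation, Country, Editor, ReviewerID, Score, Topic, VenueID, Year} — all of the relation — so {Country, VenueID, Year} is a candidate key.
These are minimal and exhaustive — every other superkey contains one of them.

{Country, Editor, Topic}, {Country, VenueID, Year}, {Editor, VenueID}, {ReviewerID, VenueID}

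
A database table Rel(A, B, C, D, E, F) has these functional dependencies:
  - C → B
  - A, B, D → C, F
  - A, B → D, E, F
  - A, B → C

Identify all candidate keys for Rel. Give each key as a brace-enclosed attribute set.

No FD produces {A}, so it must be in every candidate key.
Closure of {A, B} is {A, B, C, D, E, F}, the whole schema; {A, B} is a candidate key.
Closure of {A, C} is {A, B, C, D, E, F}, the whole schema; {A, C} is a candidate key.
These are minimal and exhaustive — every other superkey contains one of them.

{A, B}, {A, C}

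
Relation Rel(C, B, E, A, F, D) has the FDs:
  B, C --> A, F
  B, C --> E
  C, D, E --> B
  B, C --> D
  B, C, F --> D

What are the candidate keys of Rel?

Attributes never on any right-hand side: {C} — every candidate key must contain it.
{B, C}⁺ = {A, B, C, D, E, F} — all of the relation — so {B, C} is a candidate key.
{C, D, E}⁺ = {A, B, C, D, E, F} — all of the relation — so {C, D, E} is a candidate key.
No proper subset of any of these is a key, and no other minimal superkey exists.

{B, C}, {C, D, E}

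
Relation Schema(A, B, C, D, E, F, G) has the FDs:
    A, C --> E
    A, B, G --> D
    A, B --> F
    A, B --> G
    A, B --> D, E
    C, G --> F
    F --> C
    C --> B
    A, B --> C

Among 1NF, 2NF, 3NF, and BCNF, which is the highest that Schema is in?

Candidate keys: {A, B}, {A, C}, {A, F}. Prime attributes: {A, B, C, F}.
For C, G --> F we have {C, G}⁺ = {B, C, F, G}; {C, G} is not a superkey, so BCNF fails.
But every attribute on its right side ({F}) is prime, and the same holds for every other non-superkey FD, so 3NF still holds.

3NF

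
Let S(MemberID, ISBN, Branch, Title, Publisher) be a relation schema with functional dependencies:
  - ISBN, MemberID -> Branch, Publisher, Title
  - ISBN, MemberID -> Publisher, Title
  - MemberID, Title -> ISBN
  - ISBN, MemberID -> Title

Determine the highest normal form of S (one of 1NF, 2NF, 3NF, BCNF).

Candidate keys: {ISBN, MemberID}, {MemberID, Title}. Prime attributes: {ISBN, MemberID, Title}.
The left-hand side of every FD is a superkey, so BCNF is satisfied.

BCNF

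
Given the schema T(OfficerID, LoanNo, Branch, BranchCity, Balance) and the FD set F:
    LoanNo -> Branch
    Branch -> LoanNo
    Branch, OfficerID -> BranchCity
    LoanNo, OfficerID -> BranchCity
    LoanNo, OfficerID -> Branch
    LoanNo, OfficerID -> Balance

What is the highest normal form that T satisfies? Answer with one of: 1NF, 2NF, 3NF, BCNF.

3NF

Candidate keys: {Branch, OfficerID}, {LoanNo, OfficerID}. Prime attributes: {Branch, LoanNo, OfficerID}.
LoanNo -> Branch breaks BCNF: {LoanNo}⁺ = {Branch, LoanNo}, so {LoanNo} is not a superkey.
Its right-hand attributes {Branch} are all prime, as are those of every other non-superkey FD — the relation is in 3NF.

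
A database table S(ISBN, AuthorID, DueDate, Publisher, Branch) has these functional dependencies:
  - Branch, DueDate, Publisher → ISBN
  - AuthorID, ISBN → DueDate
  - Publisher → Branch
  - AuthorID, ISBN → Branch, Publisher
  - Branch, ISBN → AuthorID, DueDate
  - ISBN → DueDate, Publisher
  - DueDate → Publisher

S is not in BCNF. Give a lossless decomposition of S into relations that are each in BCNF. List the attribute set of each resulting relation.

Candidate keys of the original relation: {DueDate}, {ISBN}.
Within {AuthorID, Branch, DueDate, ISBN, Publisher}: {Publisher}⁺ ∩ {AuthorID, Branch, DueDate, ISBN, Publisher} = {Branch, Publisher}, not the whole set, so Publisher → Branch violates BCNF; decompose into {Branch, Publisher} and {AuthorID, DueDate, ISBN, Publisher}.
{Branch, Publisher} is in BCNF.
{AuthorID, DueDate, ISBN, Publisher} is in BCNF.

{AuthorID, DueDate, ISBN, Publisher}; {Branch, Publisher}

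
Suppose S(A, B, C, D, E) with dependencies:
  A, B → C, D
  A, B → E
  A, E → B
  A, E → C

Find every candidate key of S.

{A, B}, {A, E}

{A} never appears on the right of any FD, so every key must include it.
Closure of {A, B} is {A, B, C, D, E}, the whole schema; {A, B} is a candidate key.
Closure of {A, E} is {A, B, C, D, E}, the whole schema; {A, E} is a candidate key.
No proper subset of any of these is a key, and no other minimal superkey exists.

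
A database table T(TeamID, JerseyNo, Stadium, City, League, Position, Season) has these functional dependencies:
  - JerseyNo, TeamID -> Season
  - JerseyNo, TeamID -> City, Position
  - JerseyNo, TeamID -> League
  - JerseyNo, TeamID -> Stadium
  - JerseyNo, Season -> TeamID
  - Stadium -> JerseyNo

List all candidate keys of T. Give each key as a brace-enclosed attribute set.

{JerseyNo, Season} is a candidate key since {JerseyNo, Season}⁺ = {City, JerseyNo, League, Position, Season, Stadium, TeamID} covers every attribute.
{JerseyNo, TeamID} is a candidate key since {JerseyNo, TeamID}⁺ = {City, JerseyNo, League, Position, Season, Stadium, TeamID} covers every attribute.
{Season, Stadium} is a candidate key since {Season, Stadium}⁺ = {City, JerseyNo, League, Position, Season, Stadium, TeamID} covers every attribute.
{Stadium, TeamID} is a candidate key since {Stadium, TeamID}⁺ = {City, JerseyNo, League, Position, Season, Stadium, TeamID} covers every attribute.
Any other superkey properly contains one of these, so there are no further candidate keys.

{JerseyNo, Season}, {JerseyNo, TeamID}, {Season, Stadium}, {Stadium, TeamID}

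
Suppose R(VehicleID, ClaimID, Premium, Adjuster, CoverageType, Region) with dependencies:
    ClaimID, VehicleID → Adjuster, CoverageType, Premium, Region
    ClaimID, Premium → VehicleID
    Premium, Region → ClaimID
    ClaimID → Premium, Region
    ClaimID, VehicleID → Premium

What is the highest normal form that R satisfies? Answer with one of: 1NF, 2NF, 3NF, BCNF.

BCNF

Candidate keys: {ClaimID}, {Premium, Region}. Prime attributes: {ClaimID, Premium, Region}.
Every FD has a superkey on the left, so the relation is in BCNF.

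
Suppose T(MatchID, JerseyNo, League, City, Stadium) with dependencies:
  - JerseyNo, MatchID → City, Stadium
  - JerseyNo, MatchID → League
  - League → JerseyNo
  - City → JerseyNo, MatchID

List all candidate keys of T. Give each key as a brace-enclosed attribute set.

{City}⁺ = {City, JerseyNo, League, MatchID, Stadium}, which is every attribute, so {City} is a candidate key.
{JerseyNo, MatchID}⁺ = {City, JerseyNo, League, MatchID, Stadium}, which is every attribute, so {JerseyNo, MatchID} is a candidate key.
{League, MatchID}⁺ = {City, JerseyNo, League, MatchID, Stadium}, which is every attribute, so {League, MatchID} is a candidate key.
These are minimal and exhaustive — every other superkey contains one of them.

{City}, {JerseyNo, MatchID}, {League, MatchID}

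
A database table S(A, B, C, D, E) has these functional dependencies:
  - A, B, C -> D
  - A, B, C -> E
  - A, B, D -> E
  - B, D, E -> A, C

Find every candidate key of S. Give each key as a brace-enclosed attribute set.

{A, B, C}, {A, B, D}, {B, D, E}

No FD produces {B}, so it must be in every candidate key.
{A, B, C}⁺ = {A, B, C, D, E} — all of the relation — so {A, B, C} is a candidate key.
{A, B, D}⁺ = {A, B, C, D, E} — all of the relation — so {A, B, D} is a candidate key.
{B, D, E}⁺ = {A, B, C, D, E} — all of the relation — so {B, D, E} is a candidate key.
Any other superkey properly contains one of these, so there are no further candidate keys.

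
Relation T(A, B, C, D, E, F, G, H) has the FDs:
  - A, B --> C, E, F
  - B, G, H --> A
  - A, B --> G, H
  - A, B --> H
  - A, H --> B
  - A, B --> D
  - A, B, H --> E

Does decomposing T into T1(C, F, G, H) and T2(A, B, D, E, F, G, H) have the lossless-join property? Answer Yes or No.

Common attributes: {F, G, H}; their closure is {F, G, H}.
Neither T1 nor T2 is contained in that closure, so the decomposition is lossy.

No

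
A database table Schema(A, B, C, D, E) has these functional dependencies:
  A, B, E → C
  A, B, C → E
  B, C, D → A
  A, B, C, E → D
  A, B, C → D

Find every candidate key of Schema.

{B} never appears on the right of any FD, so every key must include it.
{A, B, C}⁺ = {A, B, C, D, E}, which is every attribute, so {A, B, C} is a candidate key.
{A, B, E}⁺ = {A, B, C, D, E}, which is every attribute, so {A, B, E} is a candidate key.
{B, C, D}⁺ = {A, B, C, D, E}, which is every attribute, so {B, C, D} is a candidate key.
Any other superkey properly contains one of these, so there are no further candidate keys.

{A, B, C}, {A, B, E}, {B, C, D}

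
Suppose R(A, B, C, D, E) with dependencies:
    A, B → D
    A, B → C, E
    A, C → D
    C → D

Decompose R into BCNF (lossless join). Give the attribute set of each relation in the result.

Candidate key of the original relation: {A, B}.
{A, B, C, D, E}: {A, C} determines {A, C, D} here but is not a superkey — split on A, C → D, giving {A, C, D} and {A, B, C, E}.
{A, C, D}: {C} determines {C, D} here but is not a superkey — split on C → D, giving {C, D} and {A, C}.
{C, D}: every determinant is a superkey — BCNF.
{A, C}: every determinant is a superkey — BCNF.
{A, B, C, E}: every determinant is a superkey — BCNF.

{A, B, C, E}; {C, D}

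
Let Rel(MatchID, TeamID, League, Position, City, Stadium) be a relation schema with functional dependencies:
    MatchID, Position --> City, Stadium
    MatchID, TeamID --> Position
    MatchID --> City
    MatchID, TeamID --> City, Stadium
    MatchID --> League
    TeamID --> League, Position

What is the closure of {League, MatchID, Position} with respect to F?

Start with {League, MatchID, Position}.
MatchID, Position --> City, Stadium applies; add {City, Stadium} → now {City, League, MatchID, Position, Stadium}.
No further FD applies.

{City, League, MatchID, Position, Stadium}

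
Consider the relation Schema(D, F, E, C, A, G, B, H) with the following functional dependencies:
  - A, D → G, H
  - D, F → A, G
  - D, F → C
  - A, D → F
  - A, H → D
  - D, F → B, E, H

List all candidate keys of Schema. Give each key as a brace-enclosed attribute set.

Closure of {A, D} is {A, B, C, D, E, F, G, H}, the whole schema; {A, D} is a candidate key.
Closure of {A, H} is {A, B, C, D, E, F, G, H}, the whole schema; {A, H} is a candidate key.
Closure of {D, F} is {A, B, C, D, E, F, G, H}, the whole schema; {D, F} is a candidate key.
No proper subset of any of these is a key, and no other minimal superkey exists.

{A, D}, {A, H}, {D, F}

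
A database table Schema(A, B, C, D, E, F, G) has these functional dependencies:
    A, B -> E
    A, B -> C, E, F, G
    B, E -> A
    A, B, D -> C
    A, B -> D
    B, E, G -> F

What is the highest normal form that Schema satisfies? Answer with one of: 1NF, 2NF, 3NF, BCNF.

BCNF

Candidate keys: {A, B}, {B, E}. Prime attributes: {A, B, E}.
Every FD has a superkey on the left, so the relation is in BCNF.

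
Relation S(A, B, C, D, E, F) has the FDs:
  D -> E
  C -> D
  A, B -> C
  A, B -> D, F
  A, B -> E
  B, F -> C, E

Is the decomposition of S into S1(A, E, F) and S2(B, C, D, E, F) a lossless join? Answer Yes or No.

S1 ∩ S2 = {E, F}; its closure under F is {E, F}.
S1 ⊄ {E, F} and S2 ⊄ {E, F}, so the split is lossy.

No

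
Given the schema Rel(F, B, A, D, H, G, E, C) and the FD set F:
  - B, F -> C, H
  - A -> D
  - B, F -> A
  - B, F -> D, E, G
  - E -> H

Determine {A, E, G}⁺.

{A, D, E, G, H}

Start with {A, E, G}.
A -> D applies; add {D} → now {A, D, E, G}.
E -> H applies; add {H} → now {A, D, E, G, H}.
No further FD applies.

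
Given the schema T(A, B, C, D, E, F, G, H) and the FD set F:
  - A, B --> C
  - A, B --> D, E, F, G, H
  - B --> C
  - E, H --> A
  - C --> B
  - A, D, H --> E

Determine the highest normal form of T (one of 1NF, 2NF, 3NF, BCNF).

3NF

Candidate keys: {A, B}, {A, C}, {B, E, H}, {C, E, H}. Prime attributes: {A, B, C, E, H}.
B --> C breaks BCNF: {B}⁺ = {B, C}, so {B} is not a superkey.
Its right-hand attributes {C} are all prime, as are those of every other non-superkey FD — the relation is in 3NF.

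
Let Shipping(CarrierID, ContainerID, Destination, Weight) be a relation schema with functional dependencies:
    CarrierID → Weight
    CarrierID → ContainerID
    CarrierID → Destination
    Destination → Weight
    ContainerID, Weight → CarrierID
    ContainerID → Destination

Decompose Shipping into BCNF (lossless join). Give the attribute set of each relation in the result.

Candidate keys of the original relation: {CarrierID}, {ContainerID}.
Within {CarrierID, ContainerID, Destination, Weight}: {Destination}⁺ ∩ {CarrierID, ContainerID, Destination, Weight} = {Destination, Weight}, not the whole set, so Destination → Weight violates BCNF; decompose into {Destination, Weight} and {CarrierID, ContainerID, Destination}.
{Destination, Weight}: every determinant is a superkey — BCNF.
{CarrierID, ContainerID, Destination}: every determinant is a superkey — BCNF.

{CarrierID, ContainerID, Destination}; {Destination, Weight}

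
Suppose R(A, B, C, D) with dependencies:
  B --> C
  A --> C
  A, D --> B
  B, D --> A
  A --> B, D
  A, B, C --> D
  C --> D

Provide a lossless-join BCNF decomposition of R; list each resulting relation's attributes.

{A, B, C}; {C, D}

Candidate keys of the original relation: {A}, {B}.
Within {A, B, C, D}: {C}⁺ ∩ {A, B, C, D} = {C, D}, not the whole set, so C --> D violates BCNF; decompose into {C, D} and {A, B, C}.
{C, D} has no BCNF violation.
{A, B, C} has no BCNF violation.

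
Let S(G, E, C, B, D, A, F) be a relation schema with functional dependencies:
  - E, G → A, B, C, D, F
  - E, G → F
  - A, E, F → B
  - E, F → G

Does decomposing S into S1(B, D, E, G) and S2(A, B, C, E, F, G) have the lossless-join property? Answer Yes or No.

S1 ∩ S2 = {B, E, G}; its closure under F is {A, B, C, D, E, F, G}.
This includes all of S1, so the common attributes are a superkey of S1 — the join is lossless.

Yes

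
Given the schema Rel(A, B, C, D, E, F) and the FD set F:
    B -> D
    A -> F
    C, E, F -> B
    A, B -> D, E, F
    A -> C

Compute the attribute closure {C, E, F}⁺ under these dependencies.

{B, C, D, E, F}

Start with {C, E, F}.
C, E, F -> B applies; add {B} → now {B, C, E, F}.
B -> D applies; add {D} → now {B, C, D, E, F}.
No further FD applies.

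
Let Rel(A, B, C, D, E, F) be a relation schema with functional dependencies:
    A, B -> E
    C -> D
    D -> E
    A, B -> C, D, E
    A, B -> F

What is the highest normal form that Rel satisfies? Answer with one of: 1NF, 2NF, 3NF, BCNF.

Candidate key: {A, B}. Prime attributes: {A, B}.
For C -> D we have {C}⁺ = {C, D, E}; {C} is not a superkey, so BCNF fails.
C -> D has non-prime {D} on the right and a non-superkey on the left, so 3NF fails.
No non-prime attribute depends on a proper subset of any candidate key, so 2NF holds.

2NF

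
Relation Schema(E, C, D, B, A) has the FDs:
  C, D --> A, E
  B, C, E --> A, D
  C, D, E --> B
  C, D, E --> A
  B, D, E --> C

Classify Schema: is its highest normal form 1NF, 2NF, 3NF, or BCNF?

Candidate keys: {B, C, E}, {B, D, E}, {C, D}. Prime attributes: {B, C, D, E}.
Each dependency's left side is a superkey — BCNF holds.

BCNF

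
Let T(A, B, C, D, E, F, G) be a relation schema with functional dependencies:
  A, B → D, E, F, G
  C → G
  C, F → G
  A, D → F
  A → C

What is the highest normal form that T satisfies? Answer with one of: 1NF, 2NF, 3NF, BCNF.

1NF

Candidate key: {A, B}. Prime attributes: {A, B}.
For C → G we have {C}⁺ = {C, G}; {C} is not a superkey, so BCNF fails.
Because {G} is non-prime and the left side of C → G is not a superkey, the relation is not in 3NF.
The proper key subset {A} of {A, B} determines non-prime {C, G}, so the relation is not even in 2NF.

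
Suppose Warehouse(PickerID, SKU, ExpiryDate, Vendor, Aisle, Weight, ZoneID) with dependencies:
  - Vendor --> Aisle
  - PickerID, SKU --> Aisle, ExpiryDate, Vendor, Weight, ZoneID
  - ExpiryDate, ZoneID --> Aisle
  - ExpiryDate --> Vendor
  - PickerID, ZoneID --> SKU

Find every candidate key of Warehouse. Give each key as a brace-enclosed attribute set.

{PickerID} never appears on the right of any FD, so every key must include it.
{PickerID, SKU}⁺ = {Aisle, ExpiryDate, PickerID, SKU, Vendor, Weight, ZoneID}, which is every attribute, so {PickerID, SKU} is a candidate key.
{PickerID, ZoneID}⁺ = {Aisle, ExpiryDate, PickerID, SKU, Vendor, Weight, ZoneID}, which is every attribute, so {PickerID, ZoneID} is a candidate key.
These are minimal and exhaustive — every other superkey contains one of them.

{PickerID, SKU}, {PickerID, ZoneID}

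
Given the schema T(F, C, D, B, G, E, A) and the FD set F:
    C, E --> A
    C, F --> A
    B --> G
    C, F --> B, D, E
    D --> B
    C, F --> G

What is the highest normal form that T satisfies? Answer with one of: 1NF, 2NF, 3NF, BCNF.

2NF

Candidate key: {C, F}. Prime attributes: {C, F}.
C, E --> A: {C, E}⁺ = {A, C, E}, which is not all of the attributes, so the left side is not a superkey — BCNF is violated.
C, E --> A has non-prime {A} on the right and a non-superkey on the left, so 3NF fails.
No proper subset of a key has a non-prime attribute in its closure, so there is no partial dependency; 2NF holds.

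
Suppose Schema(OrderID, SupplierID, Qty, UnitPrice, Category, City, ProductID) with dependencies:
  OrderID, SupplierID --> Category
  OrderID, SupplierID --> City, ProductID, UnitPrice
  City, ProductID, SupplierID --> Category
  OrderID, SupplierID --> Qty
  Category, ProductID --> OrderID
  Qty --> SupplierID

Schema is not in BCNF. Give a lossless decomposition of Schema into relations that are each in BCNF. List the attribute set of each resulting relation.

Candidate keys of the original relation: {Category, ProductID, Qty}, {Category, ProductID, SupplierID}, {City, ProductID, Qty}, {City, ProductID, SupplierID}, {OrderID, Qty}, {OrderID, SupplierID}.
In {Category, City, OrderID, ProductID, Qty, SupplierID, UnitPrice}, {Category, ProductID} is not a superkey ({Category, ProductID}⁺ restricted to this set is {Category, OrderID, ProductID}), so split on Category, ProductID --> OrderID into {Category, OrderID, ProductID} and {Category, City, ProductID, Qty, SupplierID, UnitPrice}.
{Category, OrderID, ProductID} has no BCNF violation.
In {Category, City, ProductID, Qty, SupplierID, UnitPrice}, {Qty} is not a superkey ({Qty}⁺ restricted to this set is {Qty, SupplierID}), so split on Qty --> SupplierID into {Qty, SupplierID} and {Category, City, ProductID, Qty, UnitPrice}.
{Qty, SupplierID} has no BCNF violation.
{Category, City, ProductID, Qty, UnitPrice} has no BCNF violation.

{Category, City, ProductID, Qty, UnitPrice}; {Category, OrderID, ProductID}; {Qty, SupplierID}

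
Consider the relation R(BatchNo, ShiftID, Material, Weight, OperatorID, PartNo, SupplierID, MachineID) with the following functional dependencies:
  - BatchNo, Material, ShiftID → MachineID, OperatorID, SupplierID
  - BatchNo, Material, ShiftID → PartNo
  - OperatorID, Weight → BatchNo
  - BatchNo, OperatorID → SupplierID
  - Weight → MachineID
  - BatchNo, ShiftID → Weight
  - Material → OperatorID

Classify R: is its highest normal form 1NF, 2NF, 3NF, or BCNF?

1NF

Candidate keys: {BatchNo, Material, ShiftID}, {Material, ShiftID, Weight}. Prime attributes: {BatchNo, Material, ShiftID, Weight}.
For OperatorID, Weight → BatchNo we have {OperatorID, Weight}⁺ = {BatchNo, MachineID, OperatorID, SupplierID, Weight}; {OperatorID, Weight} is not a superkey, so BCNF fails.
BatchNo, OperatorID → SupplierID has non-prime {SupplierID} on the right and a non-superkey on the left, so 3NF fails.
{Material} is a proper subset of the key {BatchNo, Material, ShiftID}, and {Material}⁺ contains the non-prime attribute {OperatorID} — a partial dependency, so 2NF is violated.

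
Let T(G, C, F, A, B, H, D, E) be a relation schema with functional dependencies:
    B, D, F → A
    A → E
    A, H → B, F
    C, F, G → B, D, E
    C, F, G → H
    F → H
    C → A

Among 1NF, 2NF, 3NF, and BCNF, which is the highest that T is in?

Candidate keys: {C, F, G}, {C, G, H}. Prime attributes: {C, F, G, H}.
B, D, F → A breaks BCNF: {B, D, F}⁺ = {A, B, D, E, F, H}, so {B, D, F} is not a superkey.
Because {A} is non-prime and the left side of B, D, F → A is not a superkey, the relation is not in 3NF.
{C} is a proper subset of the key {C, F, G}, and {C}⁺ contains the non-prime attributes {A, E} — a partial dependency, so 2NF is violated.

1NF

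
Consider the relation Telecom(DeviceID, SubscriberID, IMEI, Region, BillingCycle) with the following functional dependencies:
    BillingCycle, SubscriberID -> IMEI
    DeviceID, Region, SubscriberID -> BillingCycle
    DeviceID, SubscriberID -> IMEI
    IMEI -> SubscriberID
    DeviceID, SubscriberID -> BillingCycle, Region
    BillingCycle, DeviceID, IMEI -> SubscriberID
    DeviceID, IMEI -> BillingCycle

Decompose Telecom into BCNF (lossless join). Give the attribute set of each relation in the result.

{BillingCycle, DeviceID, Region, SubscriberID}; {BillingCycle, IMEI}; {IMEI, SubscriberID}

Candidate keys of the original relation: {DeviceID, IMEI}, {DeviceID, SubscriberID}.
In {BillingCycle, DeviceID, IMEI, Region, SubscriberID}, {BillingCycle, SubscriberID} is not a superkey ({BillingCycle, SubscriberID}⁺ restricted to this set is {BillingCycle, IMEI, SubscriberID}), so split on BillingCycle, SubscriberID -> IMEI into {BillingCycle, IMEI, SubscriberID} and {BillingCycle, DeviceID, Region, SubscriberID}.
In {BillingCycle, IMEI, SubscriberID}, {IMEI} is not a superkey ({IMEI}⁺ restricted to this set is {IMEI, SubscriberID}), so split on IMEI -> SubscriberID into {IMEI, SubscriberID} and {BillingCycle, IMEI}.
{IMEI, SubscriberID} has no BCNF violation.
{BillingCycle, IMEI} has no BCNF violation.
{BillingCycle, DeviceID, Region, SubscriberID} has no BCNF violation.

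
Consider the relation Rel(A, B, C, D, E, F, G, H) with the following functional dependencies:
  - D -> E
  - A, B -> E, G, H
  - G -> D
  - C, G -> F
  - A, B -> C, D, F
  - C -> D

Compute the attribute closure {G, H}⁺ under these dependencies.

{D, E, G, H}

Start with {G, H}.
G -> D applies; add {D} → now {D, G, H}.
D -> E applies; add {E} → now {D, E, G, H}.
No further FD applies.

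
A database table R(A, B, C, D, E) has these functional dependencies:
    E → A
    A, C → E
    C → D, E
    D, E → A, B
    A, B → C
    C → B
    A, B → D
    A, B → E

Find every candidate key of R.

{A, B}, {B, E}, {C}, {D, E}

Closure of {C} is {A, B, C, D, E}, the whole schema; {C} is a candidate key.
Closure of {A, B} is {A, B, C, D, E}, the whole schema; {A, B} is a candidate key.
Closure of {B, E} is {A, B, C, D, E}, the whole schema; {B, E} is a candidate key.
Closure of {D, E} is {A, B, C, D, E}, the whole schema; {D, E} is a candidate key.
No proper subset of any of these is a key, and no other minimal superkey exists.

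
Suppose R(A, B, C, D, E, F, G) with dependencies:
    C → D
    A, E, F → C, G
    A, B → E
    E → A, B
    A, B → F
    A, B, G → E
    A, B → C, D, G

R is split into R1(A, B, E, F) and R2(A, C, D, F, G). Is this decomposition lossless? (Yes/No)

No

R1 ∩ R2 = {A, F}; its closure under F is {A, F}.
Neither R1 nor R2 is contained in that closure, so the decomposition is lossy.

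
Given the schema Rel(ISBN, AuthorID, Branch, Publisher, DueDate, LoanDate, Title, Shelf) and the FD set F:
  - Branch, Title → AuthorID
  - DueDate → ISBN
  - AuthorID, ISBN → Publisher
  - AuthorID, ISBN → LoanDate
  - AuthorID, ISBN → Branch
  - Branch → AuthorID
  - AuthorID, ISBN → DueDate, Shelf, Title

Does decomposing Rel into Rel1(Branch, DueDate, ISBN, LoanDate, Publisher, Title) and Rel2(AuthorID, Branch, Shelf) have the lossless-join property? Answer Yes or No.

The shared attributes are {Branch} and {Branch}⁺ = {AuthorID, Branch}.
Neither Rel1 nor Rel2 is contained in that closure, so the decomposition is lossy.

No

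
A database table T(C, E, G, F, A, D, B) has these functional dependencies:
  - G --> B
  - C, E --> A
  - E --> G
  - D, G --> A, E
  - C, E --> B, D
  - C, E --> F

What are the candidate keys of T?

No FD produces {C}, so it must be in every candidate key.
{C, E}⁺ = {A, B, C, D, E, F, G}, which is every attribute, so {C, E} is a candidate key.
{C, D, G}⁺ = {A, B, C, D, E, F, G}, which is every attribute, so {C, D, G} is a candidate key.
Any other superkey properly contains one of these, so there are no further candidate keys.

{C, D, G}, {C, E}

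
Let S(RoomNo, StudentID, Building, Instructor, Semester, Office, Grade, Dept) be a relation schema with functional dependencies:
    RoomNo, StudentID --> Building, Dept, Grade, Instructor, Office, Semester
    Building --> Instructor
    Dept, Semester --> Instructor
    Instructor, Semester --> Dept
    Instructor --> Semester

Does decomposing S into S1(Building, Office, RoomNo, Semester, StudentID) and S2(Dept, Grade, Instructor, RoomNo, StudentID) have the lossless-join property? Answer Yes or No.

Yes

Common attributes: {RoomNo, StudentID}; their closure is {Building, Dept, Grade, Instructor, Office, RoomNo, Semester, StudentID}.
Since S1 ⊆ {Building, Dept, Grade, Instructor, Office, RoomNo, Semester, StudentID}, the intersection is a superkey of S1; the decomposition is lossless.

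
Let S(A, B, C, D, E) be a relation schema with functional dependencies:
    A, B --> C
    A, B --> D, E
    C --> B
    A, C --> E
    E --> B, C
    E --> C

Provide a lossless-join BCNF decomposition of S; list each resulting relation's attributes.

{A, D, E}; {B, C}; {C, E}

Candidate keys of the original relation: {A, B}, {A, C}, {A, E}.
In {A, B, C, D, E}, {C} is not a superkey ({C}⁺ restricted to this set is {B, C}), so split on C --> B into {B, C} and {A, C, D, E}.
{B, C}: every determinant is a superkey — BCNF.
In {A, C, D, E}, {E} is not a superkey ({E}⁺ restricted to this set is {C, E}), so split on E --> C into {C, E} and {A, D, E}.
{C, E}: every determinant is a superkey — BCNF.
{A, D, E}: every determinant is a superkey — BCNF.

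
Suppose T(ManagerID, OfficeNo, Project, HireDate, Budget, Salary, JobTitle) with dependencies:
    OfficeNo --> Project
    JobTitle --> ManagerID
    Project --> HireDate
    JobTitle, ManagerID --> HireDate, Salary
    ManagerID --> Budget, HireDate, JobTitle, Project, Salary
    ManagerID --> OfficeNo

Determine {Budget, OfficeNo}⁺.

Start with {Budget, OfficeNo}.
OfficeNo --> Project applies; add {Project} → now {Budget, OfficeNo, Project}.
Project --> HireDate applies; add {HireDate} → now {Budget, HireDate, OfficeNo, Project}.
No further FD applies.

{Budget, HireDate, OfficeNo, Project}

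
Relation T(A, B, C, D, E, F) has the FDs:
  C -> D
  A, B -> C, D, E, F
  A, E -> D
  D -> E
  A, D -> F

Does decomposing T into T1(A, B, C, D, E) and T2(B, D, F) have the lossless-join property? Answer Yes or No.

The shared attributes are {B, D} and {B, D}⁺ = {B, D, E}.
Neither T1 nor T2 is contained in that closure, so the decomposition is lossy.

No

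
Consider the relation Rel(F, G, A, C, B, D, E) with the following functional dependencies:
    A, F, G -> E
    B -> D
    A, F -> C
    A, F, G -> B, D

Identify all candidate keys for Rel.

{A, F, G}

No FD produces {A, F, G}, so they must be in every candidate key.
Closure of {A, F, G} is {A, B, C, D, E, F, G}, the whole schema; {A, F, G} is a candidate key.
Every other attribute set either contains this one or has a smaller closure.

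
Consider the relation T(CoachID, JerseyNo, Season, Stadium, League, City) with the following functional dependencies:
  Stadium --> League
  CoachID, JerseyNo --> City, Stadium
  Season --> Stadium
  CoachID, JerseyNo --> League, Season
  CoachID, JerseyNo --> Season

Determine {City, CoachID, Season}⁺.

{City, CoachID, League, Season, Stadium}

Start with {City, CoachID, Season}.
Season --> Stadium applies; add {Stadium} → now {City, CoachID, Season, Stadium}.
Stadium --> League applies; add {League} → now {City, CoachID, League, Season, Stadium}.
No further FD applies.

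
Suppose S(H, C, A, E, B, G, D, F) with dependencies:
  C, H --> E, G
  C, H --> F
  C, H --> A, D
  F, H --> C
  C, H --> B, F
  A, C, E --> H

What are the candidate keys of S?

{A, C, E}, {C, H}, {F, H}

{C, H}⁺ = {A, B, C, D, E, F, G, H} — all of the relation — so {C, H} is a candidate key.
{F, H}⁺ = {A, B, C, D, E, F, G, H} — all of the relation — so {F, H} is a candidate key.
{A, C, E}⁺ = {A, B, C, D, E, F, G, H} — all of the relation — so {A, C, E} is a candidate key.
These are minimal and exhaustive — every other superkey contains one of them.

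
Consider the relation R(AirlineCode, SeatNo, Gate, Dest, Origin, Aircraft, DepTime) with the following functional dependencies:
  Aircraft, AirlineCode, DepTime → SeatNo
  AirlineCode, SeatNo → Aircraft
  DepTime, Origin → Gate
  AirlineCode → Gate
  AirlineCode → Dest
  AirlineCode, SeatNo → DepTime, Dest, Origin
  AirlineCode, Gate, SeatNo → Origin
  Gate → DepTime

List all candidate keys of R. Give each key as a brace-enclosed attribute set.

No FD produces {AirlineCode}, so it must be in every candidate key.
{Aircraft, AirlineCode}⁺ = {Aircraft, AirlineCode, DepTime, Dest, Gate, Origin, SeatNo}, which is every attribute, so {Aircraft, AirlineCode} is a candidate key.
{AirlineCode, SeatNo}⁺ = {Aircraft, AirlineCode, DepTime, Dest, Gate, Origin, SeatNo}, which is every attribute, so {AirlineCode, SeatNo} is a candidate key.
No proper subset of any of these is a key, and no other minimal superkey exists.

{Aircraft, AirlineCode}, {AirlineCode, SeatNo}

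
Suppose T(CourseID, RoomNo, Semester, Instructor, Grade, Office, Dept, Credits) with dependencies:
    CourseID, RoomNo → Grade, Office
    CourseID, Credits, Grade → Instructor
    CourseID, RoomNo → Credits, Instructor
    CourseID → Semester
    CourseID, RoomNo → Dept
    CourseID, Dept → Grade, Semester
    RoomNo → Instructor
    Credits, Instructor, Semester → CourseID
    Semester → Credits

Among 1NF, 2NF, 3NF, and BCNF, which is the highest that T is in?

1NF

Candidate keys: {CourseID, RoomNo}, {RoomNo, Semester}. Prime attributes: {CourseID, RoomNo, Semester}.
CourseID, Credits, Grade → Instructor: {CourseID, Credits, Grade}⁺ = {CourseID, Credits, Grade, Instructor, Semester}, which is not all of the attributes, so the left side is not a superkey — BCNF is violated.
Because {Instructor} is non-prime and the left side of CourseID, Credits, Grade → Instructor is not a superkey, the relation is not in 3NF.
Since {CourseID} ⊂ {CourseID, RoomNo} and {CourseID}⁺ ⊇ {Credits} with {Credits} non-prime, there is a partial dependency; 2NF fails.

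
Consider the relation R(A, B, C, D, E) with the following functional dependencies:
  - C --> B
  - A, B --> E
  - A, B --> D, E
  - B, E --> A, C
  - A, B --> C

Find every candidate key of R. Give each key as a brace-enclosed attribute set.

{A, B}, {A, C}, {B, E}, {C, E}

Closure of {A, B} is {A, B, C, D, E}, the whole schema; {A, B} is a candidate key.
Closure of {A, C} is {A, B, C, D, E}, the whole schema; {A, C} is a candidate key.
Closure of {B, E} is {A, B, C, D, E}, the whole schema; {B, E} is a candidate key.
Closure of {C, E} is {A, B, C, D, E}, the whole schema; {C, E} is a candidate key.
These are minimal and exhaustive — every other superkey contains one of them.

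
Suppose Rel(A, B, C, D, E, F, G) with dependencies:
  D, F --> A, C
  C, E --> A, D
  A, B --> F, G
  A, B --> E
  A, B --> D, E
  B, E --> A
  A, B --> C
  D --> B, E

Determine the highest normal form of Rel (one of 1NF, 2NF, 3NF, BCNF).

Candidate keys: {A, B}, {B, E}, {C, E}, {D}. Prime attributes: {A, B, C, D, E}.
The left-hand side of every FD is a superkey, so BCNF is satisfied.

BCNF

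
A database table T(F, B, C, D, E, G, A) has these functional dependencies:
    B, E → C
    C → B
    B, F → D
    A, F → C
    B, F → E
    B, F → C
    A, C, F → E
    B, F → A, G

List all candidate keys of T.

No FD produces {F}, so it must be in every candidate key.
{A, F}⁺ = {A, B, C, D, E, F, G} — all of the relation — so {A, F} is a candidate key.
{B, F}⁺ = {A, B, C, D, E, F, G} — all of the relation — so {B, F} is a candidate key.
{C, F}⁺ = {A, B, C, D, E, F, G} — all of the relation — so {C, F} is a candidate key.
These are minimal and exhaustive — every other superkey contains one of them.

{A, F}, {B, F}, {C, F}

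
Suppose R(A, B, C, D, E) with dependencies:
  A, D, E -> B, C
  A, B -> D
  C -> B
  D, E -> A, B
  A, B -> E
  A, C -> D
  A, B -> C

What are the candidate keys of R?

{A, B}, {A, C}, {D, E}

Closure of {A, B} is {A, B, C, D, E}, the whole schema; {A, B} is a candidate key.
Closure of {A, C} is {A, B, C, D, E}, the whole schema; {A, C} is a candidate key.
Closure of {D, E} is {A, B, C, D, E}, the whole schema; {D, E} is a candidate key.
Any other superkey properly contains one of these, so there are no further candidate keys.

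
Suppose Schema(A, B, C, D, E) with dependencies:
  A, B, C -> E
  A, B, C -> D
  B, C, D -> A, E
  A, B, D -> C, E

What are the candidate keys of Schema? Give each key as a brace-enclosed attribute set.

{A, B, C}, {A, B, D}, {B, C, D}

Attributes never on any right-hand side: {B} — every candidate key must contain it.
{A, B, C}⁺ = {A, B, C, D, E} — all of the relation — so {A, B, C} is a candidate key.
{A, B, D}⁺ = {A, B, C, D, E} — all of the relation — so {A, B, D} is a candidate key.
{B, C, D}⁺ = {A, B, C, D, E} — all of the relation — so {B, C, D} is a candidate key.
Any other superkey properly contains one of these, so there are no further candidate keys.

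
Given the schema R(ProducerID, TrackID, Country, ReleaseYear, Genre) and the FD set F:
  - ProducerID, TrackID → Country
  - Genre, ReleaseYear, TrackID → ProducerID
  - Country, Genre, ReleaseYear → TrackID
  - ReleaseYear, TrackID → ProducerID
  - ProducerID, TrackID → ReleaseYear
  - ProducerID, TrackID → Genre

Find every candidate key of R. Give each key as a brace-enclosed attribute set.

{ProducerID, TrackID}⁺ = {Country, Genre, ProducerID, ReleaseYear, TrackID}, which is every attribute, so {ProducerID, TrackID} is a candidate key.
{ReleaseYear, TrackID}⁺ = {Country, Genre, ProducerID, ReleaseYear, TrackID}, which is every attribute, so {ReleaseYear, TrackID} is a candidate key.
{Country, Genre, ReleaseYear}⁺ = {Country, Genre, ProducerID, ReleaseYear, TrackID}, which is every attribute, so {Country, Genre, ReleaseYear} is a candidate key.
These are minimal and exhaustive — every other superkey contains one of them.

{Country, Genre, ReleaseYear}, {ProducerID, TrackID}, {ReleaseYear, TrackID}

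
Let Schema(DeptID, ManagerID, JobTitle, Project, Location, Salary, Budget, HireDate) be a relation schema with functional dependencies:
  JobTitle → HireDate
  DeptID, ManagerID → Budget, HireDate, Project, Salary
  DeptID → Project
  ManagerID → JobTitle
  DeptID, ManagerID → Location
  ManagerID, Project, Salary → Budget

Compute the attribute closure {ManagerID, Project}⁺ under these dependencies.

Start with {ManagerID, Project}.
ManagerID → JobTitle applies; add {JobTitle} → now {JobTitle, ManagerID, Project}.
JobTitle → HireDate applies; add {HireDate} → now {HireDate, JobTitle, ManagerID, Project}.
No further FD applies.

{HireDate, JobTitle, ManagerID, Project}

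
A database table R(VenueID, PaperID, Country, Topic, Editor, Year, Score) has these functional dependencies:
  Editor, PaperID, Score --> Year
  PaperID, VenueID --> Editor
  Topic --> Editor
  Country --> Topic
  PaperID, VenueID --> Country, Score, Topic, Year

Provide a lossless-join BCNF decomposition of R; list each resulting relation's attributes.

Candidate key of the original relation: {PaperID, VenueID}.
{Country, Editor, PaperID, Score, Topic, VenueID, Year}: {Editor, PaperID, Score} determines {Editor, PaperID, Score, Year} here but is not a superkey — split on Editor, PaperID, Score --> Year, giving {Editor, PaperID, Score, Year} and {Country, Editor, PaperID, Score, Topic, VenueID}.
{Editor, PaperID, Score, Year} is in BCNF.
{Country, Editor, PaperID, Score, Topic, VenueID}: {Topic} determines {Editor, Topic} here but is not a superkey — split on Topic --> Editor, giving {Editor, Topic} and {Country, PaperID, Score, Topic, VenueID}.
{Editor, Topic} is in BCNF.
{Country, PaperID, Score, Topic, VenueID}: {Country} determines {Country, Topic} here but is not a superkey — split on Country --> Topic, giving {Country, Topic} and {Country, PaperID, Score, VenueID}.
{Country, Topic} is in BCNF.
{Country, PaperID, Score, VenueID} is in BCNF.

{Country, PaperID, Score, VenueID}; {Country, Topic}; {Editor, PaperID, Score, Year}; {Editor, Topic}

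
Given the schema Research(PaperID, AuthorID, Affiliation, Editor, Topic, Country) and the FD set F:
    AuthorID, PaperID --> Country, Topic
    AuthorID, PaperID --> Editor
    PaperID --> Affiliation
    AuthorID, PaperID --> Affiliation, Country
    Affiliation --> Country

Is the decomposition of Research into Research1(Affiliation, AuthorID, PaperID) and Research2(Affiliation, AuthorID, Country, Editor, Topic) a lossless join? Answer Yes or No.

Research1 ∩ Research2 = {Affiliation, AuthorID}; its closure under F is {Affiliation, AuthorID, Country}.
The closure covers neither Research1 nor Research2 entirely; the join is not lossless.

No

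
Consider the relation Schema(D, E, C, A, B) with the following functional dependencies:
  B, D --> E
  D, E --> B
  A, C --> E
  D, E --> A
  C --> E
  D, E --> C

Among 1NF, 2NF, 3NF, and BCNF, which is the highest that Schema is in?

3NF

Candidate keys: {B, D}, {C, D}, {D, E}. Prime attributes: {B, C, D, E}.
A, C --> E breaks BCNF: {A, C}⁺ = {A, C, E}, so {A, C} is not a superkey.
But every attribute on its right side ({E}) is prime, and the same holds for every other non-superkey FD, so 3NF still holds.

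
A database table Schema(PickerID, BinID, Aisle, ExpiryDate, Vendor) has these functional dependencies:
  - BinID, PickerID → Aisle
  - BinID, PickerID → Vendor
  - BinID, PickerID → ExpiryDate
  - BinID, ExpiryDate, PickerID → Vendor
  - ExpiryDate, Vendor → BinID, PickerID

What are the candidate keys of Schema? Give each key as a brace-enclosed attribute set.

{BinID, PickerID}, {ExpiryDate, Vendor}

Closure of {BinID, PickerID} is {Aisle, BinID, ExpiryDate, PickerID, Vendor}, the whole schema; {BinID, PickerID} is a candidate key.
Closure of {ExpiryDate, Vendor} is {Aisle, BinID, ExpiryDate, PickerID, Vendor}, the whole schema; {ExpiryDate, Vendor} is a candidate key.
Any other superkey properly contains one of these, so there are no further candidate keys.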